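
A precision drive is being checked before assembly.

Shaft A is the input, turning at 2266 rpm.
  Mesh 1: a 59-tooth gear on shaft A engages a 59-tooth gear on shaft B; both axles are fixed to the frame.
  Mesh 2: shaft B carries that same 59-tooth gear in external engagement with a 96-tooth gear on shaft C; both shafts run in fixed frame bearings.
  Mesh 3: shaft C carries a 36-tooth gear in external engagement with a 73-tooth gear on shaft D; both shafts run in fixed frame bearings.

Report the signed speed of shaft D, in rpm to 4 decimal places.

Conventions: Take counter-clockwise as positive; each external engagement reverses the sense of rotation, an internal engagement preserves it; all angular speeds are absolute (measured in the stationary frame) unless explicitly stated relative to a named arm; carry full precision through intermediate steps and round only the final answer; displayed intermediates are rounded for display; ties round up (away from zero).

recognized (4 fixed axles, 3 meshes): fixed-axis compound train
mesh 1 [59T→59T]: ω = 2266.0000×59/59 = 2266.0000 rpm, sense flips to −
mesh 2 [59T→96T]: ω = 2266.0000×59/96 = 1392.6458 rpm, sense flips to +
mesh 3 [36T→73T]: ω = 1392.6458×36/73 = 686.7842 rpm, sense flips to −
signed output speed = -686.7842 rpm

-686.7842 rpm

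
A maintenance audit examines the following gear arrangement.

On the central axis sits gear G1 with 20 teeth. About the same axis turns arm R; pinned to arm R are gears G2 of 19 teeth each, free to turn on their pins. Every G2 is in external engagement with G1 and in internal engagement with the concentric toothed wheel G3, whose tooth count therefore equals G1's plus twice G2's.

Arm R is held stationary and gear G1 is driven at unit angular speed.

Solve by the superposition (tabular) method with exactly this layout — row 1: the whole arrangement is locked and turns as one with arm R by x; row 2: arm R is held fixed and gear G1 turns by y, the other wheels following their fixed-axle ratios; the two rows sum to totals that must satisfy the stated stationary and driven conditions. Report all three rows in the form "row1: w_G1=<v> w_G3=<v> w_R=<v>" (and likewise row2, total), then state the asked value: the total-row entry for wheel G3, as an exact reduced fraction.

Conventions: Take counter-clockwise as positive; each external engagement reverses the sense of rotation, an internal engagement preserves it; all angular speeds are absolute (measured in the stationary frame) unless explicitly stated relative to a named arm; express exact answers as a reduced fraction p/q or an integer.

row1: w_G1=0 w_G3=0 w_R=0
row2: w_G1=1 w_G3=-10/29 w_R=0
total: w_G1=1 w_G3=-10/29 w_R=0
asked value: -10/29

topology: planetary set — G1 20T / G2 19T / G3 58T, arm = carrier (Willis)
superposition row 1 [locked train]: every member turns x
row 2 (arm held, sun turns y): ω_ring = −(20/58)·y, ω_arm = 0
boundary: total ω_arm = x = 0 and total ω_sun = x + y = 1  ⇒  y = 1, x = 0
row 2 ring = −(20/58)·1 = -10/29
totals (row 1 + row 2): sun 0 + 1 = 1, ring 0 + (-10/29) = -10/29, arm 0 + 0 = 0
asked cell (total, ring) = -10/29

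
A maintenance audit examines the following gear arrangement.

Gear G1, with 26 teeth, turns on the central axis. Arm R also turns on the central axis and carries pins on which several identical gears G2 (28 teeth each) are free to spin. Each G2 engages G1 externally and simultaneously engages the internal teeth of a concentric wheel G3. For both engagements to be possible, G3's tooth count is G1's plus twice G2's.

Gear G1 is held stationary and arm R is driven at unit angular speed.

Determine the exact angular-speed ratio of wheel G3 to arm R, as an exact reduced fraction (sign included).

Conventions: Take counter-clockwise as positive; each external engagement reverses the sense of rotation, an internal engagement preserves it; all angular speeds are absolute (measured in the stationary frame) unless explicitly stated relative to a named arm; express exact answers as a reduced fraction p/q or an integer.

recognized (axles ride arm R): planetary set, 26/28/82 teeth
ring teeth: 26 + 2·28 = 82
26(ω_sun−ω_arm) = −82(ω_ring−ω_arm),  ω_sun = 0, ω_arm = 1
ω_ring = 1 − (26/82)(0−1) = 54/41
ω_out/ω_in = 54/41

54/41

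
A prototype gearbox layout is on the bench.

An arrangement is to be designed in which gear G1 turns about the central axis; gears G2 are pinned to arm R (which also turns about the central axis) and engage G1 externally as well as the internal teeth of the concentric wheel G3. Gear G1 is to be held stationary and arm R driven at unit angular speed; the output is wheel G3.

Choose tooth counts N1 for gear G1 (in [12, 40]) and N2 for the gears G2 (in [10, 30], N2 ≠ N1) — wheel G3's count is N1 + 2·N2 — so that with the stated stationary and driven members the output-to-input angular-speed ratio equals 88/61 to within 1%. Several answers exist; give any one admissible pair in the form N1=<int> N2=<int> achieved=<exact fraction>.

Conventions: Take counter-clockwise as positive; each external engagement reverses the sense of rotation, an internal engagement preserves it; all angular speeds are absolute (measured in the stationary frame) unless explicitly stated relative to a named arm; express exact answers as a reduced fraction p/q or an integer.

topology: planetary set — design target 88/61, arm = carrier (Willis)
Willis with ω_sun = 0: ω_ring/ω_arm = (N1+N3)/N3; set equal to 88/61  ⇒  N3/N1 = 1/(88/61 − 1) = 61/27
N3 = N1 + 2·N2  ⇒  N2/N1 = (N3/N1 − 1)/2 = (61/27 − 1)/2 = 17/27
smallest multiple with N1 ≥ 12 and N2 ≥ 10: k = 1  ⇒  N1 = 1·27 = 27, N2 = 1·17 = 17 (N1 ≤ 40, N2 ≤ 30, N2 ≠ N1 ✓), N3 = 27 + 2·17 = 61
check: (N1+N3)/N3 with N1 = 27, N3 = 61 gives 88/61; |achieved − target| = 0 ≤ 22/1525 ✓

N1=27 N2=17 achieved=88/61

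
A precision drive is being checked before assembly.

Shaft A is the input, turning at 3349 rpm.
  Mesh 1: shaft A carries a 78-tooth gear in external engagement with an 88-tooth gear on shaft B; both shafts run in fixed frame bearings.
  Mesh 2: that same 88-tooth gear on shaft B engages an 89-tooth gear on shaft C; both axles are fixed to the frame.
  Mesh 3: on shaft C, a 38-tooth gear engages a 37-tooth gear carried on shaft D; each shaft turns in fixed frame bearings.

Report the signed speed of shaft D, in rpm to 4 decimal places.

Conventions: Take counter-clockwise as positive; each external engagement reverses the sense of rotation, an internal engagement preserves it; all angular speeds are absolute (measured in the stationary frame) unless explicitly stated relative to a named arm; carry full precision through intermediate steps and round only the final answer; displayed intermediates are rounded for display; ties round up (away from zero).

-3014.4051 rpm

recognized (4 fixed axles, 3 meshes): fixed-axis compound train
mesh 1 [78T→88T]: ω = 3349.0000×78/88 = 2968.4318 rpm, sense flips to −
mesh 2 [88T→89T]: ω = 2968.4318×88/89 = 2935.0787 rpm, sense flips to +
mesh 3 [38T→37T]: ω = 2935.0787×38/37 = 3014.4051 rpm, sense flips to −
signed output speed = -3014.4051 rpm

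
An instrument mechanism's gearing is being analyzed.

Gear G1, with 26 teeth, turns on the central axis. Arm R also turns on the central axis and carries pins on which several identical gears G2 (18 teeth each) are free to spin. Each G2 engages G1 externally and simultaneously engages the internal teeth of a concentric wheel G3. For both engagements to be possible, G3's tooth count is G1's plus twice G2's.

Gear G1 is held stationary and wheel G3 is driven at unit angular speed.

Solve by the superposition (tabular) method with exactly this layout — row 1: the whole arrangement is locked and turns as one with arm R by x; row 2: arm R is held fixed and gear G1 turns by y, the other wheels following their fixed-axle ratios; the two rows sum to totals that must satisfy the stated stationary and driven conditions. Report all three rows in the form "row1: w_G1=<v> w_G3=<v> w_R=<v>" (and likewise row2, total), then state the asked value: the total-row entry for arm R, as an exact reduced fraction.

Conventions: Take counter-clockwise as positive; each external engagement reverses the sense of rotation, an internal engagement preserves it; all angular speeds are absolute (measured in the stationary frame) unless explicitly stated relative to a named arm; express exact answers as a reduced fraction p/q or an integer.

row1: w_G1=31/44 w_G3=31/44 w_R=31/44
row2: w_G1=-31/44 w_G3=13/44 w_R=0
total: w_G1=0 w_G3=1 w_R=31/44
asked value: 31/44

recognized (axles ride arm R): planetary set, 26/18/62 teeth
row 1 (train locked, turned with arm): all members turn x
row 2 — arm fixed, fixed-axis ratios: sun y, ring −(26/62)·y, arm 0
boundary: total ω_sun = x + y = 0 and total ω_ring = x − (26/62)·y = 1  ⇒  y = -31/44, x = 31/44
row 2 ring = −(26/62)·(-31/44) = 13/44
totals (row 1 + row 2): sun 31/44 + (-31/44) = 0, ring 31/44 + 13/44 = 1, arm 31/44 + 0 = 31/44
asked cell (total, arm) = 31/44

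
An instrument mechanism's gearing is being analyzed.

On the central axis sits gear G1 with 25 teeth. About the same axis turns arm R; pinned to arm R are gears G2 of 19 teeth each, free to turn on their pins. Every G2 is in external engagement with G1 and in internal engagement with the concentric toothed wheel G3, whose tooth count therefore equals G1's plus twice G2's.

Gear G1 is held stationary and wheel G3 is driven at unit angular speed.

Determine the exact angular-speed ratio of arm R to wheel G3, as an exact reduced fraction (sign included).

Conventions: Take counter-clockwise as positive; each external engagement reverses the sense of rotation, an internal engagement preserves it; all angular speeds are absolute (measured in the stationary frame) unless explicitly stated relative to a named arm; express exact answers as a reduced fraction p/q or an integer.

63/88

class = planetary set [G3 = 25+2·19 = 63; Willis about the carrier]
ring teeth: 25 + 2·19 = 63
25(ω_sun−ω_arm) = −63(ω_ring−ω_arm),  ω_sun = 0, ω_ring = 1
25(0−ω_arm) = −63(1−ω_arm)  ⇒  88·ω_arm = 63  ⇒  ω_arm = 63/88
ω_out/ω_in = 63/88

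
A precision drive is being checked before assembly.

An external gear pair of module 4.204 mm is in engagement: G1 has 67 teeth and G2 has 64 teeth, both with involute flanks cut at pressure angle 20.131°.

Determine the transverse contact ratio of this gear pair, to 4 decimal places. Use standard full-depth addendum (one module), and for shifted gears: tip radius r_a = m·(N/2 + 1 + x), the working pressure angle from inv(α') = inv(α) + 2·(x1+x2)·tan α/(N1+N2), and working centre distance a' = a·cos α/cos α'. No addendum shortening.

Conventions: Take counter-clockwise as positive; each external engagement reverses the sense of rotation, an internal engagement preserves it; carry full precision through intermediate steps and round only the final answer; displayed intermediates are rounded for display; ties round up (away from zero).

class = single-mesh tooth geometry [involute pair 67T × 64T, m = 4.204]
base radii: r_b1 = 132.230194, r_b2 = 126.309439
tip radii: r_a1 = 145.038000, r_a2 = 138.732000
no profile shift: α' = α, a' = a
action lengths: √(r_a1²−r_b1²) = 59.591922, √(r_a2²−r_b2²) = 57.380253
base pitch p_b = π·m·cos α = 12.400400
CR = (59.591922 + 57.380253 − 275.362000·sin 20.13100°)/12.400400 = 1.790382
contact ratio ≈ 1.7904

1.7904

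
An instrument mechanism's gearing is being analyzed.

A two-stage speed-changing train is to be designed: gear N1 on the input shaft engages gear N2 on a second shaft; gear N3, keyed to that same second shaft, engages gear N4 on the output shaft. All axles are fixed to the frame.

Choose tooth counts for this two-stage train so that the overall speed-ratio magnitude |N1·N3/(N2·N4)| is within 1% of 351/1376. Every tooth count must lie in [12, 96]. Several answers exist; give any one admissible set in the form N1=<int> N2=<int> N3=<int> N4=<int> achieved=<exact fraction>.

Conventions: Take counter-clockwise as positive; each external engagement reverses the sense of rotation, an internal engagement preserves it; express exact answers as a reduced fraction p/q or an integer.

2-stage fixed-axis compound train for ratio 351/1376
target = 351/1376 in lowest terms: an exact hit needs N1·N3 = k·351 and N2·N4 = k·1376 for one integer k, every count in [12, 96]; additionally prefer no 1:1 stage (N1 ≠ N2, N3 ≠ N4)
k = 1: N1·N3 = 351 = 13·27, N2·N4 = 1376 = 16·86
achieved = 13·27/(16·86) = 351/1376; |achieved − target| = 0 ≤ 351/137600 ✓

N1=13 N2=16 N3=27 N4=86 achieved=351/1376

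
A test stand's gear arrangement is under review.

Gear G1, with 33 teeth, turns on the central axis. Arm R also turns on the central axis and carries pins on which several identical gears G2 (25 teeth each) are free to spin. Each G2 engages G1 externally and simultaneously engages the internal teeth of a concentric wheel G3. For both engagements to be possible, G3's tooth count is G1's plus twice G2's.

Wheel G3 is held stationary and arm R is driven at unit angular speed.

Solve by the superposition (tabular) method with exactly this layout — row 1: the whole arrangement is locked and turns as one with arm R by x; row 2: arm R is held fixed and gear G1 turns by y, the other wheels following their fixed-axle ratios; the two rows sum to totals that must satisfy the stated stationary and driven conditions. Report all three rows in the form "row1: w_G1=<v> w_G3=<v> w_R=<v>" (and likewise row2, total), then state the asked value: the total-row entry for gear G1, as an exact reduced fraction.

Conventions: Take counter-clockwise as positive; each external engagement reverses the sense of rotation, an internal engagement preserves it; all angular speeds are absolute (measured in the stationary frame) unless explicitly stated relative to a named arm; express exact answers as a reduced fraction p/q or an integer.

class = planetary set [G3 = 33+2·25 = 83; Willis about the carrier]
row 1: whole set turns with the arm by x
row 2 — arm fixed, fixed-axis ratios: sun y, ring −(33/83)·y, arm 0
boundary: total ω_ring = x − (33/83)·y = 0 and total ω_arm = x = 1  ⇒  y = 83/33, x = 1
row 2 ring = −(33/83)·83/33 = -1
totals (row 1 + row 2): sun 1 + 83/33 = 116/33, ring 1 + (-1) = 0, arm 1 + 0 = 1
asked cell (total, sun) = 116/33

row1: w_G1=1 w_G3=1 w_R=1
row2: w_G1=83/33 w_G3=-1 w_R=0
total: w_G1=116/33 w_G3=0 w_R=1
asked value: 116/33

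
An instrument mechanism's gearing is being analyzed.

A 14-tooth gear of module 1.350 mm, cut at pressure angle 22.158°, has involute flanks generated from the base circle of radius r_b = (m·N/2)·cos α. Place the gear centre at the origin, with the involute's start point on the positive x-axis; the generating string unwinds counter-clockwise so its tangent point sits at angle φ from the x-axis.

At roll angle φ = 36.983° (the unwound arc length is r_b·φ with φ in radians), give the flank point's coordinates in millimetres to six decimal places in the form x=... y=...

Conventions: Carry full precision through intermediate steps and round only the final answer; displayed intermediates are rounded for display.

single-mesh involute tooth geometry (14T wheel at module 1.350)
pitch radius r_p = m·N/2 = 1.350·14/2 = 9.450000
base radius r_b = r_p·cos α = 9.450000·cos 22.158° = 8.752092
roll angle φ = 36.983° = 0.64547512 rad
x = r_b·(cos φ + φ·sin φ) = 10.389763
y = r_b·(sin φ − φ·cos φ) = 0.752360

x=10.389763 y=0.752360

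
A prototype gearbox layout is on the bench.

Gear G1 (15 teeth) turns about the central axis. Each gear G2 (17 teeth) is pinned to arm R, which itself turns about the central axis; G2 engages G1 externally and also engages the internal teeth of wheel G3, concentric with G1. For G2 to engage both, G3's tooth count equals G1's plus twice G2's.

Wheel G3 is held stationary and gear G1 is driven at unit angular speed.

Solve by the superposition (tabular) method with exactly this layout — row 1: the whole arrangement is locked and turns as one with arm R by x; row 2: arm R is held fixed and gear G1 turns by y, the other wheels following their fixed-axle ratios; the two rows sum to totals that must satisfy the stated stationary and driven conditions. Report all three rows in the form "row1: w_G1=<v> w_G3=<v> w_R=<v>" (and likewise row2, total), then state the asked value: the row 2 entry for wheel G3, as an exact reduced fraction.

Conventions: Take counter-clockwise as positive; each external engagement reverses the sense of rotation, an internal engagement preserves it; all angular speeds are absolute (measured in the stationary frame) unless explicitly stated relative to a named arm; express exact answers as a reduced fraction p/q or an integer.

row1: w_G1=15/64 w_G3=15/64 w_R=15/64
row2: w_G1=49/64 w_G3=-15/64 w_R=0
total: w_G1=1 w_G3=0 w_R=15/64
asked value: -15/64

class = planetary set [G3 = 15+2·17 = 49; Willis about the carrier]
superposition row 1 [locked train]: every member turns x
row 2 (arm held, sun turns y): ω_ring = −(15/49)·y, ω_arm = 0
boundary: total ω_ring = x − (15/49)·y = 0 and total ω_sun = x + y = 1  ⇒  y = 49/64, x = 15/64
row 2 ring = −(15/49)·49/64 = -15/64
totals (row 1 + row 2): sun 15/64 + 49/64 = 1, ring 15/64 + (-15/64) = 0, arm 15/64 + 0 = 15/64
asked cell (row2, ring) = -15/64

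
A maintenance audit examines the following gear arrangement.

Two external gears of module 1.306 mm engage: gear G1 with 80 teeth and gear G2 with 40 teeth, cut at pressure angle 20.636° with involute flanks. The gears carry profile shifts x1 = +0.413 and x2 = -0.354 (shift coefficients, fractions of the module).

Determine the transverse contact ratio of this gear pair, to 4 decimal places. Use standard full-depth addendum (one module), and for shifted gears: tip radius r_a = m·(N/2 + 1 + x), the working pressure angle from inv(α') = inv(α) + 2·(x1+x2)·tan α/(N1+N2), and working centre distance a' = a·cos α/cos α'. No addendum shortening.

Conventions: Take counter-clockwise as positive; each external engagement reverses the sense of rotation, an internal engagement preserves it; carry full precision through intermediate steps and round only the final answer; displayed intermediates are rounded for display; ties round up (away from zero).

recognized (one external pair, fixed centres): single-mesh tooth geometry, m = 1.306, N1 = 80, N2 = 40
base radii: r_b1 = 48.888192, r_b2 = 24.444096
tip radii: r_a1 = 54.085378, r_a2 = 26.963676
inv(α') = inv(20.636°) + 2·(+0.413-0.354)·tan α/(80+40) = 0.01679672  ⇒  α' = 20.78444°
a' = a·cos α / cos α' = 78.3600·cos 20.636°/cos 20.78444° = 78.436790
action lengths: √(r_a1²−r_b1²) = 23.133802, √(r_a2²−r_b2²) = 11.380949
base pitch p_b = π·m·cos α = 3.839670
CR = (23.133802 + 11.380949 − 78.436790·sin 20.78444°)/3.839670 = 1.740050
contact ratio ≈ 1.7401

1.7401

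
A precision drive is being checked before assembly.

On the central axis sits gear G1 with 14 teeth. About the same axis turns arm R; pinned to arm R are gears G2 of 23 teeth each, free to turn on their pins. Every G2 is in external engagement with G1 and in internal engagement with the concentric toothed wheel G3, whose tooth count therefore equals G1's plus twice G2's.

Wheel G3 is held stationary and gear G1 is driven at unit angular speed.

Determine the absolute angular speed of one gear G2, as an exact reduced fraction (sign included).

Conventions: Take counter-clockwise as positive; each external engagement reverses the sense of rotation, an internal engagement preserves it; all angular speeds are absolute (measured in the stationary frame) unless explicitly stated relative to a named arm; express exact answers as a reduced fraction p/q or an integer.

-7/23

recognized (axles ride arm R): planetary set, 14/23/60 teeth
ring teeth: 14 + 2·23 = 60
14(ω_sun−ω_arm) = −60(ω_ring−ω_arm),  ω_ring = 0, ω_sun = 1
14(1−ω_arm) = −60(0−ω_arm)  ⇒  74·ω_arm = 14  ⇒  ω_arm = 7/37
sun–planet mesh: 14·(1−7/37) = −23·(ω_p−ω_arm)  ⇒  ω_p−ω_arm = -420/851
ω_p = 7/37 − 420/851 = -7/23
exact speed ratio = -7/23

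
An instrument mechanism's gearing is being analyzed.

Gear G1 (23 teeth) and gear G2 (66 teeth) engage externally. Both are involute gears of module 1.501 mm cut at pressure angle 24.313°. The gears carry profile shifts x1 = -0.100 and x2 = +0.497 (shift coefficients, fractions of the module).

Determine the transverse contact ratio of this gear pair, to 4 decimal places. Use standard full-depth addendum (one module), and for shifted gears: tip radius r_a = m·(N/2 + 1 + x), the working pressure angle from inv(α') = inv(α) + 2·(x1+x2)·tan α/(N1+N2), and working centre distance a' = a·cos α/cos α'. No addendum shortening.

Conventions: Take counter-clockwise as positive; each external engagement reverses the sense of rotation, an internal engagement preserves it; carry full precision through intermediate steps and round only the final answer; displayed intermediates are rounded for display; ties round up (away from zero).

1.4957

recognized (one external pair, fixed centres): single-mesh tooth geometry, m = 1.501, N1 = 23, N2 = 66
base radii: r_b1 = 15.730576, r_b2 = 45.139912
tip radii: r_a1 = 18.612400, r_a2 = 51.779997
inv(α') = inv(24.313°) + 2·(-0.100+0.497)·tan α/(23+66) = 0.03147917  ⇒  α' = 25.38929°
a' = a·cos α / cos α' = 66.7945·cos 24.313°/cos 25.38929° = 67.378181
action lengths: √(r_a1²−r_b1²) = 9.948388, √(r_a2²−r_b2²) = 25.368413
base pitch p_b = π·m·cos α = 4.297310
CR = (9.948388 + 25.368413 − 67.378181·sin 25.38929°)/4.297310 = 1.495658
contact ratio ≈ 1.4957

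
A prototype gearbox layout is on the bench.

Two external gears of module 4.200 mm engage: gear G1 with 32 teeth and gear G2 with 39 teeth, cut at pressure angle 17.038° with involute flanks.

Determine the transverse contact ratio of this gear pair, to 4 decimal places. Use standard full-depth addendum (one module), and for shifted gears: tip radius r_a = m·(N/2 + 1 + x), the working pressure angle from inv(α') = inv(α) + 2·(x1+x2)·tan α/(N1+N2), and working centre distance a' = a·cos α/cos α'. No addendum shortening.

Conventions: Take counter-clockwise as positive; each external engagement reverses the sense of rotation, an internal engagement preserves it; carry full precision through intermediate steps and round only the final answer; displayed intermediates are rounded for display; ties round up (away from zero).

1.8431

class = single-mesh tooth geometry [involute pair 32T × 39T, m = 4.200]
base radii: r_b1 = 64.250635, r_b2 = 78.305461
tip radii: r_a1 = 71.400000, r_a2 = 86.100000
no profile shift: α' = α, a' = a
action lengths: √(r_a1²−r_b1²) = 31.141868, √(r_a2²−r_b2²) = 35.797552
base pitch p_b = π·m·cos α = 12.615583
CR = (31.141868 + 35.797552 − 149.100000·sin 17.03800°)/12.615583 = 1.843137
contact ratio ≈ 1.8431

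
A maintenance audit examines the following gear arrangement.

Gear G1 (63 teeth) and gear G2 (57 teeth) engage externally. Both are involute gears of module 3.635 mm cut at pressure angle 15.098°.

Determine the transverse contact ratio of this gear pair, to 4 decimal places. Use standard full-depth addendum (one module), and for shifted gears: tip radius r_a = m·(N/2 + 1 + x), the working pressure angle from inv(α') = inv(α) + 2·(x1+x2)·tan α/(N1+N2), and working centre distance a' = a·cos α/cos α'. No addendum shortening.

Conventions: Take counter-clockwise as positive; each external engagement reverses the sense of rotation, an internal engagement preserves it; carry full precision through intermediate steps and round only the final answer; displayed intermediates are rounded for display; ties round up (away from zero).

2.1319

single-mesh involute tooth geometry (63T engaging 57T at module 3.635)
base radii: r_b1 = 110.550071, r_b2 = 100.021493
tip radii: r_a1 = 118.137500, r_a2 = 107.232500
no profile shift: α' = α, a' = a
action lengths: √(r_a1²−r_b1²) = 41.655140, √(r_a2²−r_b2²) = 38.658893
base pitch p_b = π·m·cos α = 11.025501
CR = (41.655140 + 38.658893 − 218.100000·sin 15.09800°)/11.025501 = 2.131908
contact ratio ≈ 2.1319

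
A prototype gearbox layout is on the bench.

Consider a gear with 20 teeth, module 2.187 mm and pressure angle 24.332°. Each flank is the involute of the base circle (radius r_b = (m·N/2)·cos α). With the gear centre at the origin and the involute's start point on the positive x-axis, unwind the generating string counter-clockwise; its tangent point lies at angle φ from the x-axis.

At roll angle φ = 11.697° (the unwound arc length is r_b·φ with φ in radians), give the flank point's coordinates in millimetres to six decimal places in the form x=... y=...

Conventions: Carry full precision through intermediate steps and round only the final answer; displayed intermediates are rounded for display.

class = single-mesh tooth geometry [base-circle involute, m = 2.187, 20T]
pitch radius r_p = m·N/2 = 2.187·20/2 = 21.870000
base radius r_b = r_p·cos α = 21.870000·cos 24.332° = 19.927360
roll angle φ = 11.697° = 0.20415116 rad
x = r_b·(cos φ + φ·sin φ) = 20.338307
y = r_b·(sin φ − φ·cos φ) = 0.056282

x=20.338307 y=0.056282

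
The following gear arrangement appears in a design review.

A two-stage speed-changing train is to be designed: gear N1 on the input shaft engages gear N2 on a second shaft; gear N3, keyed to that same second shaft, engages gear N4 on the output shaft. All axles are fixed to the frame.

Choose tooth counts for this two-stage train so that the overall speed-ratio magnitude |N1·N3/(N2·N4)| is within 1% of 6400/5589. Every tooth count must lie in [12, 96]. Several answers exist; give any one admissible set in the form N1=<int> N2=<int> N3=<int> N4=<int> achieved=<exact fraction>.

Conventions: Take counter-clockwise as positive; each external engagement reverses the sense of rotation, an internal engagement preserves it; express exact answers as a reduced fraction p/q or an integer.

topology: fixed-axis compound train — 2 stages, target 6400/5589
target = 6400/5589 in lowest terms: an exact hit needs N1·N3 = k·6400 and N2·N4 = k·5589 for one integer k, every count in [12, 96]; additionally prefer no 1:1 stage (N1 ≠ N2, N3 ≠ N4)
k = 1: N1·N3 = 6400 = 80·80, N2·N4 = 5589 = 69·81
achieved = 80·80/(69·81) = 6400/5589; |achieved − target| = 0 ≤ 64/5589 ✓

N1=80 N2=69 N3=80 N4=81 achieved=6400/5589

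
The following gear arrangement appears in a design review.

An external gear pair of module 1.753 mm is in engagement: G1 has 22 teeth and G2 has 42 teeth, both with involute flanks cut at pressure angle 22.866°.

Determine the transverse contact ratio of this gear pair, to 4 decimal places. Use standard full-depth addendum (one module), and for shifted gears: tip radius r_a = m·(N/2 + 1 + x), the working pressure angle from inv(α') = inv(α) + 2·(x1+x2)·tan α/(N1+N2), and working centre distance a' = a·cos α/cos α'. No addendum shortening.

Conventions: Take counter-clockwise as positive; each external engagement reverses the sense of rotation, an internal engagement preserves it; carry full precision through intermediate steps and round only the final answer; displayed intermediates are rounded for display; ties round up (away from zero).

1.5401

single-mesh involute tooth geometry (22T engaging 42T at module 1.753)
base radii: r_b1 = 17.767668, r_b2 = 33.920093
tip radii: r_a1 = 21.036000, r_a2 = 38.566000
no profile shift: α' = α, a' = a
action lengths: √(r_a1²−r_b1²) = 11.261584, √(r_a2²−r_b2²) = 18.351121
base pitch p_b = π·m·cos α = 5.074434
CR = (11.261584 + 18.351121 − 56.096000·sin 22.86600°)/5.074434 = 1.540088
contact ratio ≈ 1.5401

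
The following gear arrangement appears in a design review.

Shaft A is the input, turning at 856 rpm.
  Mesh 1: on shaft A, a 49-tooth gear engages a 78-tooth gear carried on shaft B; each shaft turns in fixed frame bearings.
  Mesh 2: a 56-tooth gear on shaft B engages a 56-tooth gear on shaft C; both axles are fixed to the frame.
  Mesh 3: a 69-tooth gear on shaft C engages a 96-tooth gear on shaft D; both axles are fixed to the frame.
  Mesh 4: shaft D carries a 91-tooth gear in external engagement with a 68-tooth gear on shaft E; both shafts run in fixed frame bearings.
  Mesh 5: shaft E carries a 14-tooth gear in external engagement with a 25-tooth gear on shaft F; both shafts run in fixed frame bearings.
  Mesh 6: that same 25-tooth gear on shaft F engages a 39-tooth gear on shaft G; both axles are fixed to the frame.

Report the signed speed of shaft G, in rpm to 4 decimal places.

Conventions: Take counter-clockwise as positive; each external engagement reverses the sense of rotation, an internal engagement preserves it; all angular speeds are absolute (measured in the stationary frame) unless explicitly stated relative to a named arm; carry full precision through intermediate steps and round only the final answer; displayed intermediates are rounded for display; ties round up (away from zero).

+185.6731 rpm

topology: fixed-axis compound train — 6 meshes, A→G
mesh 1 [49T→78T]: ω = 856.0000×49/78 = 537.7436 rpm, sense flips to −
mesh 2 [56T→56T]: ω = 537.7436×56/56 = 537.7436 rpm, sense flips to +
mesh 3 [69T→96T]: ω = 537.7436×69/96 = 386.5032 rpm, sense flips to −
mesh 4 [91T→68T]: ω = 386.5032×91/68 = 517.2322 rpm, sense flips to +
mesh 5 [14T→25T]: ω = 517.2322×14/25 = 289.6500 rpm, sense flips to −
mesh 6 [25T→39T]: ω = 289.6500×25/39 = 185.6731 rpm, sense flips to +
signed output speed = +185.6731 rpm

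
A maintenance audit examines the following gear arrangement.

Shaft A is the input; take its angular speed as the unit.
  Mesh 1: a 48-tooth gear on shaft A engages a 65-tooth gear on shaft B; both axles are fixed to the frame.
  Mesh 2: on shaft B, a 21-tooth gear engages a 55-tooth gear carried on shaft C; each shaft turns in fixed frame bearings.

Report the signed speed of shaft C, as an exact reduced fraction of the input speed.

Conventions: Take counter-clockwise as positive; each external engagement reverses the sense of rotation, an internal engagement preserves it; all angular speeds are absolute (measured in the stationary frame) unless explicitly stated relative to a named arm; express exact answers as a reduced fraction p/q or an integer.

2-mesh fixed-axis compound train (all bearings frame-fixed)
mesh 1 [48T→65T]: |ω|/ω_in = 1×48/65 = 48/65, sense flips to −
mesh 2 [21T→55T]: |ω|/ω_in = (48/65)×21/55 = 1008/3575, sense flips to +
signed output speed (× input speed) = 1008/3575

1008/3575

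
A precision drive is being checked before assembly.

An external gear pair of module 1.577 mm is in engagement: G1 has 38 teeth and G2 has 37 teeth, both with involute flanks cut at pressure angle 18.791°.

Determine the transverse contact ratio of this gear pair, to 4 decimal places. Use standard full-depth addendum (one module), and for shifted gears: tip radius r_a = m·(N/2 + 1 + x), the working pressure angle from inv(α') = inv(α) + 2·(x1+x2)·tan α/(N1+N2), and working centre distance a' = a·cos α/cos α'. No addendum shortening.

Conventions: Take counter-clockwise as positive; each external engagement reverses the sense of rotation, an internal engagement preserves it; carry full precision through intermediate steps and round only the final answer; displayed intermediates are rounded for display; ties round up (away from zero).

single-mesh involute tooth geometry (38T engaging 37T at module 1.577)
base radii: r_b1 = 28.365968, r_b2 = 27.619495
tip radii: r_a1 = 31.540000, r_a2 = 30.751500
no profile shift: α' = α, a' = a
action lengths: √(r_a1²−r_b1²) = 13.789251, √(r_a2²−r_b2²) = 13.521029
base pitch p_b = π·m·cos α = 4.690227
CR = (13.789251 + 13.521029 − 59.137500·sin 18.79100°)/4.690227 = 1.761340
contact ratio ≈ 1.7613

1.7613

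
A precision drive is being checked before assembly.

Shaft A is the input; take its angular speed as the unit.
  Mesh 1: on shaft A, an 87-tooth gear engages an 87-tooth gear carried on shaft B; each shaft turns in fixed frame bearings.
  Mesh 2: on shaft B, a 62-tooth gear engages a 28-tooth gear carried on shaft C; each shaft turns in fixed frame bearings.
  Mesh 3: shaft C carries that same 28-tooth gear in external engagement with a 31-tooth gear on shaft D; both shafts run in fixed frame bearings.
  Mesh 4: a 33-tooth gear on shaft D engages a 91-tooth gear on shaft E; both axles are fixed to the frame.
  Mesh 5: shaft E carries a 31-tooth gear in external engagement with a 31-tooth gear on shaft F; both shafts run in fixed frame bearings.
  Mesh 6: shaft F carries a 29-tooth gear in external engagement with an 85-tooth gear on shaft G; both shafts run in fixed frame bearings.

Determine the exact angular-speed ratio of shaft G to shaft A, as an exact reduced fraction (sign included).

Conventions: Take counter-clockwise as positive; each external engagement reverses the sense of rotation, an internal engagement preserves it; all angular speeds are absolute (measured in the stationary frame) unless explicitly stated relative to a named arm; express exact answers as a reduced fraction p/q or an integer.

1914/7735

class = fixed-axis compound train [6 meshes; 6 ratios multiply, 6 sense flips]
mesh 1 [87T→87T]: running ratio 1, sense −
mesh 2 [62T→28T]: running ratio 31/14, sense +
mesh 3 [28T→31T]: running ratio 2, sense −
mesh 4 [33T→91T]: running ratio 66/91, sense +
mesh 5 [31T→31T]: running ratio 66/91, sense −
mesh 6 [29T→85T]: running ratio 1914/7735, sense +
ω_out/ω_in = 1914/7735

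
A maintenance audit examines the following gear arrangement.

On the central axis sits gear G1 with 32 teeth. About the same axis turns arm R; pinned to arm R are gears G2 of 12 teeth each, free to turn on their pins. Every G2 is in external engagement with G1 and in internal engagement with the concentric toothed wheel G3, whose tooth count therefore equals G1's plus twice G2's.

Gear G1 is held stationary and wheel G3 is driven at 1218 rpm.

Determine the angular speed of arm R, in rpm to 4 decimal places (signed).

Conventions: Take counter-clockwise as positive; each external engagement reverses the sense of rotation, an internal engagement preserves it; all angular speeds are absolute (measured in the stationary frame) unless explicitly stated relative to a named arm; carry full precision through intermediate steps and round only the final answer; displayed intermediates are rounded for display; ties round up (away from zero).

+775.0909 rpm

class = planetary set [G3 = 32+2·12 = 56; Willis about the carrier]
normalise by the input: solve with ω_ring = 1, then scale by 1218 rpm
ring teeth: 32 + 2·12 = 56
32(ω_sun−ω_arm) = −56(ω_ring−ω_arm),  ω_sun = 0, ω_ring = 1
32(0−ω_arm) = −56(1−ω_arm)  ⇒  88·ω_arm = 56  ⇒  ω_arm = 7/11
scale: ω_arm = 7/11 × 1218 rpm = +775.0909 rpm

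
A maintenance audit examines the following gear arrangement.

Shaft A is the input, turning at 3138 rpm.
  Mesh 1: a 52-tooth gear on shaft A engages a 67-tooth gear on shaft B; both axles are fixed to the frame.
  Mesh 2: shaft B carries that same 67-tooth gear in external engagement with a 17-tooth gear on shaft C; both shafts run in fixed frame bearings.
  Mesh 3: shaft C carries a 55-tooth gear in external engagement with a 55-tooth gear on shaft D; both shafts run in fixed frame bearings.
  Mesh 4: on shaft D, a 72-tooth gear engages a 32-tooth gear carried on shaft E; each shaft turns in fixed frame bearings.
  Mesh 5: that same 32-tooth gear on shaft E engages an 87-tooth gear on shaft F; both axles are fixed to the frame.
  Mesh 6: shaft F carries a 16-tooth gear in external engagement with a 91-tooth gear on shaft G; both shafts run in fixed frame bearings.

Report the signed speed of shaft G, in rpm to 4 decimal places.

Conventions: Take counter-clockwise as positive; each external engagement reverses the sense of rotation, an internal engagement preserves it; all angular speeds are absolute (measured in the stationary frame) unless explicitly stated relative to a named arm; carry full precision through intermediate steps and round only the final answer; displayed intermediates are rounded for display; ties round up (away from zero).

+1396.6873 rpm

topology: fixed-axis compound train — 6 meshes, A→G
mesh 1 [52T→67T]: ω = 3138.0000×52/67 = 2435.4627 rpm, sense flips to −
mesh 2 [67T→17T]: ω = 2435.4627×67/17 = 9598.5882 rpm, sense flips to +
mesh 3 [55T→55T]: ω = 9598.5882×55/55 = 9598.5882 rpm, sense flips to −
mesh 4 [72T→32T]: ω = 9598.5882×72/32 = 21596.8235 rpm, sense flips to +
mesh 5 [32T→87T]: ω = 21596.8235×32/87 = 7943.6592 rpm, sense flips to −
mesh 6 [16T→91T]: ω = 7943.6592×16/91 = 1396.6873 rpm, sense flips to +
signed output speed = +1396.6873 rpm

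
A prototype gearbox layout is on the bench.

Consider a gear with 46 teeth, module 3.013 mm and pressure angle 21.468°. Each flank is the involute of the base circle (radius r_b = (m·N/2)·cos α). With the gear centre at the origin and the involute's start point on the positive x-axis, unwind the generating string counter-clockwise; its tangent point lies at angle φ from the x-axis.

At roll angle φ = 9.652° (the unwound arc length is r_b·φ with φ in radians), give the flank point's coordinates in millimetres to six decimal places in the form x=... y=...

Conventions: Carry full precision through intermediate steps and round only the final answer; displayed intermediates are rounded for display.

x=65.399781 y=0.102478

recognized (one wheel, involute flank): single-mesh tooth geometry, m = 3.013, N = 46
pitch radius r_p = m·N/2 = 3.013·46/2 = 69.299000
base radius r_b = r_p·cos α = 69.299000·cos 21.468° = 64.491182
roll angle φ = 9.652° = 0.16845918 rad
x = r_b·(cos φ + φ·sin φ) = 65.399781
y = r_b·(sin φ − φ·cos φ) = 0.102478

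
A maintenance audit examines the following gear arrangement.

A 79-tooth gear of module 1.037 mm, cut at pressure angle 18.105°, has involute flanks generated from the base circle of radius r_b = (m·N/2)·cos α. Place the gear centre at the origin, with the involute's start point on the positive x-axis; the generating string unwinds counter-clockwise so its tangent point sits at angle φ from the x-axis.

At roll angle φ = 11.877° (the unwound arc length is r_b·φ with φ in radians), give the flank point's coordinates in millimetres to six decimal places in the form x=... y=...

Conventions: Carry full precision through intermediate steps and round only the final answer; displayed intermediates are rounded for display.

single-mesh involute tooth geometry (79T wheel at module 1.037)
pitch radius r_p = m·N/2 = 1.037·79/2 = 40.961500
base radius r_b = r_p·cos α = 40.961500·cos 18.105° = 38.933439
roll angle φ = 11.877° = 0.20729276 rad
x = r_b·(cos φ + φ·sin φ) = 39.760965
y = r_b·(sin φ − φ·cos φ) = 0.115103

x=39.760965 y=0.115103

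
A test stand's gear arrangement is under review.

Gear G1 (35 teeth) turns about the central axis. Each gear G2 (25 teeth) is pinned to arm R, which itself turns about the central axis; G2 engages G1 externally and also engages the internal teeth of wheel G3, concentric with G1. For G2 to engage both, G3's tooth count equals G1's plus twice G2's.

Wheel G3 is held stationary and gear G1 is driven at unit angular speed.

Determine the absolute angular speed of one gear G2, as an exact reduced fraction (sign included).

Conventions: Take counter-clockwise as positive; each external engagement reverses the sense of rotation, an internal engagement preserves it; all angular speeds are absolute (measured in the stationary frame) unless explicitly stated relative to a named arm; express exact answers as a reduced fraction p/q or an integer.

-7/10

planetary set (35T centre, 25T on arm, 85T internal) — Willis relation
ring teeth: 35 + 2·25 = 85
35(ω_sun−ω_arm) = −85(ω_ring−ω_arm),  ω_ring = 0, ω_sun = 1
35(1−ω_arm) = −85(0−ω_arm)  ⇒  120·ω_arm = 35  ⇒  ω_arm = 7/24
sun–planet mesh: 35·(1−7/24) = −25·(ω_p−ω_arm)  ⇒  ω_p−ω_arm = -119/120
ω_p = 7/24 − 119/120 = -7/10
exact speed ratio = -7/10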